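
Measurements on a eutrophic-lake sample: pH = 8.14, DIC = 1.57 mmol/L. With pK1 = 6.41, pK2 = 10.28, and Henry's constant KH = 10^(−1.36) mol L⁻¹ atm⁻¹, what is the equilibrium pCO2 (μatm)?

pCO2 = 653 μatm

α₀ = 1 / (1 + K1/[H⁺] + K1K2/[H⁺]²) = 1 / (1 + 10^+1.73 + 10^-0.41)
   = 1 / (1 + 53.703 + 0.38905) = 1/55.092 = 0.01815
[CO2*] = α₀ × DIC = 0.01815 × 1.57 = 0.02850 mmol/L
pCO2 = [CO2*]/KH = 2.850×10^-5 / 4.365×10^-2 = 653 μatm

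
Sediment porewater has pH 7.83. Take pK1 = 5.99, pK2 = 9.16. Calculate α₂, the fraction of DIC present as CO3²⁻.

α₂ = 0.0441

α₂ = 1 / (1 + [H⁺]/K2 + [H⁺]²/(K1K2)) = 1 / (1 + 10^+1.33 + 10^-0.51)
   = 1 / (1 + 21.380 + 0.30903) = 1/22.689 = 0.04407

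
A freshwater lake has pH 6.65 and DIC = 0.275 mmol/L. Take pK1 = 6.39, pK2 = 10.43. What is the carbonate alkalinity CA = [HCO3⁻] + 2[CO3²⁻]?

CA = [HCO3⁻] + 2[CO3²⁻] = (α₁ + 2α₂)·DIC
At pH 6.65: [H⁺]/K1 = 10^-0.26 = 0.54954, K2/[H⁺] = 10^-3.78 = 0.00016596
α₁ = 1/(1 + 0.54954 + 0.00016596) = 1/1.5497 = 0.6453; α₂ = α₁·K2/[H⁺] = 0.0001071
α₁ + 2α₂ = 0.6455
CA = 0.6455 × 0.275 = 0.178 mmol/L

CA = 0.178 mmol/L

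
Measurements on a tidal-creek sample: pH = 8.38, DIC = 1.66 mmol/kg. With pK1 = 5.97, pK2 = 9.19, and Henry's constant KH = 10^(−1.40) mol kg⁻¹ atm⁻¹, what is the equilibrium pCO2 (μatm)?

pCO2 = 140 μatm

α₀ = 1 / (1 + K1/[H⁺] + K1K2/[H⁺]²) = 1 / (1 + 10^+2.41 + 10^+1.60)
   = 1 / (1 + 257.04 + 39.811) = 1/297.85 = 0.003357
[CO2*] = α₀ × DIC = 0.003357 × 1.66 = 0.005573 mmol/kg = 5.573 μmol/kg
pCO2 = [CO2*]/KH = 5.573×10^-6 / 3.981×10^-2 = 140 μatm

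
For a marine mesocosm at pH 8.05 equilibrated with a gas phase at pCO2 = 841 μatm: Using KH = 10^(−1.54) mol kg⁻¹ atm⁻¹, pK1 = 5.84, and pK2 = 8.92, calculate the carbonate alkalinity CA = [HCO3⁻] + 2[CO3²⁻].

CA = 4.99 mmol/kg

[CO2*] = KH · pCO2 = 10^(−1.54) × 841×10^-6 = 2.425×10^-5 mol/kg
α₀ = 1/(1 + K1/[H⁺] + K1K2/[H⁺]²) = 1/(1 + 10^+2.21 + 10^+1.34) = 0.005404
DIC = [CO2*]/α₀ = 2.425×10^-5 / 0.005404 = 4.489 mmol/kg
CA = (α₁ + 2α₂)·DIC = (0.8764 + 2×0.1182) × 4.489 = 4.99 mmol/kg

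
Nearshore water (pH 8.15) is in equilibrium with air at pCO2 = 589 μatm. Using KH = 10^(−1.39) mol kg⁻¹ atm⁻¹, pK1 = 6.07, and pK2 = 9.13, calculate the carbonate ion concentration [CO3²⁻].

[CO2*] = KH · pCO2 = 10^(−1.39) × 589×10^-6 = 2.399×10^-5 mol/kg
α₀ = 1/(1 + K1/[H⁺] + K1K2/[H⁺]²) = 1/(1 + 10^+2.08 + 10^+1.10) = 0.007473
DIC = [CO2*]/α₀ = 2.399×10^-5 / 0.007473 = 3.211 mmol/kg
[CO3²⁻] = α₂·DIC; α₂ = 0.09408, so [CO3²⁻] = 0.09408 × 3.211 = 0.302 mmol/kg

[CO3²⁻] = 0.302 mmol/kg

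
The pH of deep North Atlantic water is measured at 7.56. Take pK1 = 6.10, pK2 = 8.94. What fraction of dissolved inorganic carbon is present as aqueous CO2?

α₀ = 1 / (1 + K1/[H⁺] + K1K2/[H⁺]²) = 1 / (1 + 10^+1.46 + 10^+0.08)
   = 1 / (1 + 28.840 + 1.2023) = 1/31.043 = 0.03221

α₀ = 0.0322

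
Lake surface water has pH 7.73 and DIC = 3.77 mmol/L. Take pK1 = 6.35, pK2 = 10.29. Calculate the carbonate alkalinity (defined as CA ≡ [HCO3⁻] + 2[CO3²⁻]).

CA = [HCO3⁻] + 2[CO3²⁻] = (α₁ + 2α₂)·DIC
At pH 7.73: [H⁺]/K1 = 10^-1.38 = 0.041687, K2/[H⁺] = 10^-2.56 = 0.0027542
α₁ = 1/(1 + 0.041687 + 0.0027542) = 1/1.0444 = 0.9574; α₂ = α₁·K2/[H⁺] = 0.002637
α₁ + 2α₂ = 0.9627
CA = 0.9627 × 3.77 = 3.63 mmol/L

CA = 3.63 mmol/L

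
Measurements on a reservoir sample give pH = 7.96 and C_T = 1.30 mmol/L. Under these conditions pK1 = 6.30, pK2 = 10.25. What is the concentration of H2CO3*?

α₀ = 1 / (1 + K1/[H⁺] + K1K2/[H⁺]²) = 1 / (1 + 10^+1.66 + 10^-0.63)
   = 1 / (1 + 45.709 + 0.23442) = 1/46.943 = 0.02130
[CO2*] = α₀ × DIC = 0.02130 × 1.30 = 0.0277 mmol/L

[CO2*] = 0.0277 mmol/L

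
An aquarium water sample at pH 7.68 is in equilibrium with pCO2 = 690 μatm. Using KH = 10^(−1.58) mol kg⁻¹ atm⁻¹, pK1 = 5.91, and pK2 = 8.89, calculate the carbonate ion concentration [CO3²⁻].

[CO3²⁻] = 0.0659 mmol/kg

[CO2*] = KH · pCO2 = 10^(−1.58) × 690×10^-6 = 1.815×10^-5 mol/kg
α₀ = 1/(1 + K1/[H⁺] + K1K2/[H⁺]²) = 1/(1 + 10^+1.77 + 10^+0.56) = 0.01574
DIC = [CO2*]/α₀ = 1.815×10^-5 / 0.01574 = 1.153 mmol/kg
[CO3²⁻] = α₂·DIC; α₂ = 0.05716, so [CO3²⁻] = 0.05716 × 1.153 = 0.0659 mmol/kg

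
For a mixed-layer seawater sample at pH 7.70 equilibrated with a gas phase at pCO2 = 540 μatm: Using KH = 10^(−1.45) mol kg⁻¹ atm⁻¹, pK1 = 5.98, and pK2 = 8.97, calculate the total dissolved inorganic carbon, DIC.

[CO2*] = KH · pCO2 = 10^(−1.45) × 540×10^-6 = 1.916×10^-5 mol/kg
α₀ = 1/(1 + K1/[H⁺] + K1K2/[H⁺]²) = 1/(1 + 10^+1.72 + 10^+0.45) = 0.01776
DIC = [CO2*]/α₀ = 1.916×10^-5 / 0.01776 = 1.08 mmol/kg

DIC = 1.08 mmol/kg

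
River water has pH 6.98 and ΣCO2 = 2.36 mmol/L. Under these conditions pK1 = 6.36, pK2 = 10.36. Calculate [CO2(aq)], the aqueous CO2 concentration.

α₀ = 1 / (1 + K1/[H⁺] + K1K2/[H⁺]²) = 1 / (1 + 10^+0.62 + 10^-2.76)
   = 1 / (1 + 4.1687 + 0.0017378) = 1/5.1704 = 0.1934
[CO2*] = α₀ × DIC = 0.1934 × 2.36 = 0.456 mmol/L

[CO2*] = 0.456 mmol/L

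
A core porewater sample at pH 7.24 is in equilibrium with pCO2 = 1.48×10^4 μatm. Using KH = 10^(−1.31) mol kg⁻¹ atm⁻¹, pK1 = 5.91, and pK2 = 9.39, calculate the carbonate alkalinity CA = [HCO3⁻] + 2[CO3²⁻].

CA = 15.7 mmol/kg

[CO2*] = KH · pCO2 = 10^(−1.31) × 1.48×10^4×10^-6 = 7.249×10^-4 mol/kg
α₀ = 1/(1 + K1/[H⁺] + K1K2/[H⁺]²) = 1/(1 + 10^+1.33 + 10^-0.82) = 0.04438
DIC = [CO2*]/α₀ = 7.249×10^-4 / 0.04438 = 16.33 mmol/kg
CA = (α₁ + 2α₂)·DIC = (0.9489 + 2×0.006718) × 16.33 = 15.7 mmol/kg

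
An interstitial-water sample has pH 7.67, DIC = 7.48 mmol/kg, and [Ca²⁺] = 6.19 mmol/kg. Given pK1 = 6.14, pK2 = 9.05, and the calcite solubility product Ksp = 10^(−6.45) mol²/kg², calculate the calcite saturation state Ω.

Ω = 5.08

α₂ = 1 / (1 + [H⁺]/K2 + [H⁺]²/(K1K2)) = 1 / (1 + 10^+1.38 + 10^-0.15)
   = 1 / (1 + 23.988 + 0.70795) = 1/25.696 = 0.03892
[CO3²⁻] = α₂ × DIC = 0.03892 × 7.48 = 0.2911 mmol/kg
Ksp = 10^(−6.45) = 3.548×10^-7
Ω = [Ca²⁺][CO3²⁻]/Ksp = (6.19×10^-3)(2.911×10^-4) / 3.548×10^-7 = 5.08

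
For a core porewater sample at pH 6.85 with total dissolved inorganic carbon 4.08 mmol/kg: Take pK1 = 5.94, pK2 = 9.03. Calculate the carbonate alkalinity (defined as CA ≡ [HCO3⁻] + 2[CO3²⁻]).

CA = [HCO3⁻] + 2[CO3²⁻] = (α₁ + 2α₂)·DIC
At pH 6.85: [H⁺]/K1 = 10^-0.91 = 0.12303, K2/[H⁺] = 10^-2.18 = 0.0066069
α₁ = 1/(1 + 0.12303 + 0.0066069) = 1/1.1296 = 0.8852; α₂ = α₁·K2/[H⁺] = 0.005849
α₁ + 2α₂ = 0.8969
CA = 0.8969 × 4.08 = 3.66 mmol/kg

CA = 3.66 mmol/kg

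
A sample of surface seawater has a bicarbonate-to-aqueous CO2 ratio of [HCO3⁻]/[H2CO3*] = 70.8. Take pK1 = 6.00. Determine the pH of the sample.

From K1 = [H⁺][HCO3⁻]/[H2CO3*]:  pH = pK1 + log₁₀([HCO3⁻]/[H2CO3*])
log₁₀(70.8) = +1.850
pH = 6.00 + (+1.850) = 7.85

pH = 7.85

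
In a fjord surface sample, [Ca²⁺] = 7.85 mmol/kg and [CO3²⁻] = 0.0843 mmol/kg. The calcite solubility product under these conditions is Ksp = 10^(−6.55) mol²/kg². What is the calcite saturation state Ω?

Ksp = 10^(−6.55) = 2.818×10^-7
Ω = [Ca²⁺][CO3²⁻]/Ksp = (7.85×10^-3)(0.0843×10^-3) / 2.818×10^-7 = 2.35

Ω = 2.35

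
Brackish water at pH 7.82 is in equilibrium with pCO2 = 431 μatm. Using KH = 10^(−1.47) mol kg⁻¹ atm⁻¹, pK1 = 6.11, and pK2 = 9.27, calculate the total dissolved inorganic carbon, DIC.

[CO2*] = KH · pCO2 = 10^(−1.47) × 431×10^-6 = 1.460×10^-5 mol/kg
α₀ = 1/(1 + K1/[H⁺] + K1K2/[H⁺]²) = 1/(1 + 10^+1.71 + 10^+0.26) = 0.01848
DIC = [CO2*]/α₀ = 1.460×10^-5 / 0.01848 = 0.790 mmol/kg

DIC = 0.790 mmol/kg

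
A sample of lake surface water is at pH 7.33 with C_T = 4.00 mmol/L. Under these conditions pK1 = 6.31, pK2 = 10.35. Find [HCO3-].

[HCO3⁻] = 3.65 mmol/L

α₁ = 1 / (1 + [H⁺]/K1 + K2/[H⁺]) = 1 / (1 + 10^-1.02 + 10^-3.02)
   = 1 / (1 + 0.095499 + 0.00095499) = 1/1.0965 = 0.9120
[HCO3⁻] = α₁ × DIC = 0.9120 × 4.00 = 3.65 mmol/L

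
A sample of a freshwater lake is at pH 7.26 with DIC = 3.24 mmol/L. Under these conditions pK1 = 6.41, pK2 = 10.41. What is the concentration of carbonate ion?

α₂ = 1 / (1 + [H⁺]/K2 + [H⁺]²/(K1K2)) = 1 / (1 + 10^+3.15 + 10^+2.30)
   = 1 / (1 + 1412.5 + 199.53) = 1/1613.1 = 0.0006199
[CO3²⁻] = α₂ × DIC = 0.0006199 × 3.24 = 0.00201 mmol/L = 2.01 μmol/L

[CO3²⁻] = 2.01 μmol/L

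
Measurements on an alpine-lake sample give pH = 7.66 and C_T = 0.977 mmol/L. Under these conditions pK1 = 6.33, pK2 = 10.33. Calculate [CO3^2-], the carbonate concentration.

[CO3²⁻] = 1.99 μmol/L

α₂ = 1 / (1 + [H⁺]/K2 + [H⁺]²/(K1K2)) = 1 / (1 + 10^+2.67 + 10^+1.34)
   = 1 / (1 + 467.74 + 21.878) = 1/490.61 = 0.002038
[CO3²⁻] = α₂ × DIC = 0.002038 × 0.977 = 0.00199 mmol/L = 1.99 μmol/L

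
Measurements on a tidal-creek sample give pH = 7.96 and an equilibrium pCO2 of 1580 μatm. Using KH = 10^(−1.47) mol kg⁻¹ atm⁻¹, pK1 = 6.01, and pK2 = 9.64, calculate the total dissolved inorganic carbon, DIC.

[CO2*] = KH · pCO2 = 10^(−1.47) × 1580×10^-6 = 5.354×10^-5 mol/kg
α₀ = 1/(1 + K1/[H⁺] + K1K2/[H⁺]²) = 1/(1 + 10^+1.95 + 10^+0.27) = 0.01087
DIC = [CO2*]/α₀ = 5.354×10^-5 / 0.01087 = 4.92 mmol/kg

DIC = 4.92 mmol/kg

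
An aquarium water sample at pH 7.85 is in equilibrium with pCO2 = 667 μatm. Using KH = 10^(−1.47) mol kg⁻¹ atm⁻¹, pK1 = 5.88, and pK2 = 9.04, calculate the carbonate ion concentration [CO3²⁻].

[CO3²⁻] = 0.136 mmol/kg

[CO2*] = KH · pCO2 = 10^(−1.47) × 667×10^-6 = 2.260×10^-5 mol/kg
α₀ = 1/(1 + K1/[H⁺] + K1K2/[H⁺]²) = 1/(1 + 10^+1.97 + 10^+0.78) = 0.009965
DIC = [CO2*]/α₀ = 2.260×10^-5 / 0.009965 = 2.268 mmol/kg
[CO3²⁻] = α₂·DIC; α₂ = 0.06005, so [CO3²⁻] = 0.06005 × 2.268 = 0.136 mmol/kg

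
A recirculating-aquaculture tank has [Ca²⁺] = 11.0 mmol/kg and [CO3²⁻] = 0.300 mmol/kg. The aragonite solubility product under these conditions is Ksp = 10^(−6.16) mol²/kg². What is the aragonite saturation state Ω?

Ω = 4.77

Ksp = 10^(−6.16) = 6.918×10^-7
Ω = [Ca²⁺][CO3²⁻]/Ksp = (11.0×10^-3)(0.300×10^-3) / 6.918×10^-7 = 4.77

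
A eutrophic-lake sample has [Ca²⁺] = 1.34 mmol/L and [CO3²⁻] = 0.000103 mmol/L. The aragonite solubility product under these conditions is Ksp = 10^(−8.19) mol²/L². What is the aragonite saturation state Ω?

Ω = 0.0214

Ksp = 10^(−8.19) = 6.457×10^-9
Ω = [Ca²⁺][CO3²⁻]/Ksp = (1.34×10^-3)(0.000103×10^-3) / 6.457×10^-9 = 0.0214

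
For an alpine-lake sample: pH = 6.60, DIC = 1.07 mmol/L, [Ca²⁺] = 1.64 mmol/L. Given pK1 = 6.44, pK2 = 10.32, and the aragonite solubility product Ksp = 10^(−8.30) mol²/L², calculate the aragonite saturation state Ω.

α₂ = 1 / (1 + [H⁺]/K2 + [H⁺]²/(K1K2)) = 1 / (1 + 10^+3.72 + 10^+3.56)
   = 1 / (1 + 5248.1 + 3630.8) = 1/8879.9 = 0.0001126
[CO3²⁻] = α₂ × DIC = 0.0001126 × 1.07 = 0.0001205 mmol/L = 0.1205 μmol/L
Ksp = 10^(−8.30) = 5.012×10^-9
Ω = [Ca²⁺][CO3²⁻]/Ksp = (1.64×10^-3)(1.205×10^-7) / 5.012×10^-9 = 0.0394

Ω = 0.0394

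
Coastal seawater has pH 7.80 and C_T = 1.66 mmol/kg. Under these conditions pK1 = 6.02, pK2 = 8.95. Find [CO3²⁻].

α₂ = 1 / (1 + [H⁺]/K2 + [H⁺]²/(K1K2)) = 1 / (1 + 10^+1.15 + 10^-0.63)
   = 1 / (1 + 14.125 + 0.23442) = 1/15.360 = 0.06511
[CO3²⁻] = α₂ × DIC = 0.06511 × 1.66 = 0.108 mmol/kg

[CO3²⁻] = 0.108 mmol/kg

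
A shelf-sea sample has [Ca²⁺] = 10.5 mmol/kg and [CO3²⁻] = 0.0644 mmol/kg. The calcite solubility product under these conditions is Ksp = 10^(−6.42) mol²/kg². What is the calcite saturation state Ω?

Ksp = 10^(−6.42) = 3.802×10^-7
Ω = [Ca²⁺][CO3²⁻]/Ksp = (10.5×10^-3)(0.0644×10^-3) / 3.802×10^-7 = 1.78

Ω = 1.78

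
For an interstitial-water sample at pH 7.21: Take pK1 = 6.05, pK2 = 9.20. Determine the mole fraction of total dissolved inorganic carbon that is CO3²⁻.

α₂ = 1 / (1 + [H⁺]/K2 + [H⁺]²/(K1K2)) = 1 / (1 + 10^+1.99 + 10^+0.83)
   = 1 / (1 + 97.724 + 6.7608) = 1/105.48 = 0.009480

α₂ = 0.00948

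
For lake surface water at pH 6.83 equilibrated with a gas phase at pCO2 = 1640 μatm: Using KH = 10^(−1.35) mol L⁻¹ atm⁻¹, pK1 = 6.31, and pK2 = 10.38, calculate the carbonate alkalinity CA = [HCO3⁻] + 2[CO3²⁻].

CA = 0.243 mmol/L

[CO2*] = KH · pCO2 = 10^(−1.35) × 1640×10^-6 = 7.326×10^-5 mol/L
α₀ = 1/(1 + K1/[H⁺] + K1K2/[H⁺]²) = 1/(1 + 10^+0.52 + 10^-3.03) = 0.2319
DIC = [CO2*]/α₀ = 7.326×10^-5 / 0.2319 = 0.3159 mmol/L
CA = (α₁ + 2α₂)·DIC = (0.7679 + 2×0.0002164) × 0.3159 = 0.243 mmol/L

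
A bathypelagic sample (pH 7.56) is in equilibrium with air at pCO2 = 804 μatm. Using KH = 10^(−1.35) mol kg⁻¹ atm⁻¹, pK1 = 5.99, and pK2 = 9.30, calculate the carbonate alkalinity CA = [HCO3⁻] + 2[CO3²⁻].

[CO2*] = KH · pCO2 = 10^(−1.35) × 804×10^-6 = 3.591×10^-5 mol/kg
α₀ = 1/(1 + K1/[H⁺] + K1K2/[H⁺]²) = 1/(1 + 10^+1.57 + 10^-0.17) = 0.02575
DIC = [CO2*]/α₀ = 3.591×10^-5 / 0.02575 = 1.395 mmol/kg
CA = (α₁ + 2α₂)·DIC = (0.9568 + 2×0.01741) × 1.395 = 1.38 mmol/kg

CA = 1.38 mmol/kg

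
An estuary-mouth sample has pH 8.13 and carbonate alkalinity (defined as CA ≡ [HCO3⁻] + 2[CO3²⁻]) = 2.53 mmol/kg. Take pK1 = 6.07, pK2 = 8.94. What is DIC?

DIC = 2.25 mmol/kg

CA = [HCO3⁻] + 2[CO3²⁻] = (α₁ + 2α₂)·DIC
At pH 8.13: [H⁺]/K1 = 10^-2.06 = 0.0087096, K2/[H⁺] = 10^-0.81 = 0.15488
α₁ = 1/(1 + 0.0087096 + 0.15488) = 1/1.1636 = 0.8594; α₂ = α₁·K2/[H⁺] = 0.1331
α₁ + 2α₂ = 1.1256
DIC = CA / (α₁ + 2α₂) = 2.53 / 1.1256 = 2.25 mmol/kg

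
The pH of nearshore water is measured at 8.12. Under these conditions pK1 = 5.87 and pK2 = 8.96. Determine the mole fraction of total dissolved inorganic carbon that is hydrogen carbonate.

α₁ = 1 / (1 + [H⁺]/K1 + K2/[H⁺]) = 1 / (1 + 10^-2.25 + 10^-0.84)
   = 1 / (1 + 0.0056234 + 0.14454) = 1/1.1502 = 0.8694

α₁ = 0.869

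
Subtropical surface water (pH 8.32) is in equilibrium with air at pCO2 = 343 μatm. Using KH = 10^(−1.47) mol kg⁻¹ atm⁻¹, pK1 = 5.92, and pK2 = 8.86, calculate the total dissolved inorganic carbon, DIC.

[CO2*] = KH · pCO2 = 10^(−1.47) × 343×10^-6 = 1.162×10^-5 mol/kg
α₀ = 1/(1 + K1/[H⁺] + K1K2/[H⁺]²) = 1/(1 + 10^+2.40 + 10^+1.86) = 0.003080
DIC = [CO2*]/α₀ = 1.162×10^-5 / 0.003080 = 3.77 mmol/kg

DIC = 3.77 mmol/kg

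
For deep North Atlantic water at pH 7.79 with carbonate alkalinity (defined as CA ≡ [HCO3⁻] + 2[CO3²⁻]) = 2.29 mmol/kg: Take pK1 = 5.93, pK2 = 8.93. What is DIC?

DIC = 2.17 mmol/kg

CA = [HCO3⁻] + 2[CO3²⁻] = (α₁ + 2α₂)·DIC
At pH 7.79: [H⁺]/K1 = 10^-1.86 = 0.013804, K2/[H⁺] = 10^-1.14 = 0.072444
α₁ = 1/(1 + 0.013804 + 0.072444) = 1/1.0862 = 0.9206; α₂ = α₁·K2/[H⁺] = 0.06669
α₁ + 2α₂ = 1.0540
DIC = CA / (α₁ + 2α₂) = 2.29 / 1.0540 = 2.17 mmol/kg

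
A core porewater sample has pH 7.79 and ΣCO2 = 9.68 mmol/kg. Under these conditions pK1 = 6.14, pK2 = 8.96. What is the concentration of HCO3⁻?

[HCO3⁻] = 8.88 mmol/kg

α₁ = 1 / (1 + [H⁺]/K1 + K2/[H⁺]) = 1 / (1 + 10^-1.65 + 10^-1.17)
   = 1 / (1 + 0.022387 + 0.067608) = 1/1.0900 = 0.9174
[HCO3⁻] = α₁ × DIC = 0.9174 × 9.68 = 8.88 mmol/kg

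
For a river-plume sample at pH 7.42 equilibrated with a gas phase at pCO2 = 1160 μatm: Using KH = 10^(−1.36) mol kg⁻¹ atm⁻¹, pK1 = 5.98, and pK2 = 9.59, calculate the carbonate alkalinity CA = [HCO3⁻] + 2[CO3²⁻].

[CO2*] = KH · pCO2 = 10^(−1.36) × 1160×10^-6 = 5.064×10^-5 mol/kg
α₀ = 1/(1 + K1/[H⁺] + K1K2/[H⁺]²) = 1/(1 + 10^+1.44 + 10^-0.73) = 0.03481
DIC = [CO2*]/α₀ = 5.064×10^-5 / 0.03481 = 1.455 mmol/kg
CA = (α₁ + 2α₂)·DIC = (0.9587 + 2×0.006482) × 1.455 = 1.41 mmol/kg

CA = 1.41 mmol/kg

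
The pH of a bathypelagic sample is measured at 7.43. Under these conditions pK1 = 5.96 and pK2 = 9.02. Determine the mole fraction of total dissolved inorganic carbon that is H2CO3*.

α₀ = 0.0320

α₀ = 1 / (1 + K1/[H⁺] + K1K2/[H⁺]²) = 1 / (1 + 10^+1.47 + 10^-0.12)
   = 1 / (1 + 29.512 + 0.75858) = 1/31.271 = 0.03198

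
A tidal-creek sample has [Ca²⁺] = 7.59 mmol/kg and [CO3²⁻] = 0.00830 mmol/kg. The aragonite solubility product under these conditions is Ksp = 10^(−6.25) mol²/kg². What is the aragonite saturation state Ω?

Ksp = 10^(−6.25) = 5.623×10^-7
Ω = [Ca²⁺][CO3²⁻]/Ksp = (7.59×10^-3)(0.00830×10^-3) / 5.623×10^-7 = 0.112

Ω = 0.112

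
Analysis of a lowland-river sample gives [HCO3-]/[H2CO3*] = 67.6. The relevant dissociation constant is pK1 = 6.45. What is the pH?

From K1 = [H⁺][HCO3-]/[H2CO3*]:  pH = pK1 + log₁₀([HCO3-]/[H2CO3*])
log₁₀(67.6) = +1.830
pH = 6.45 + (+1.830) = 8.28

pH = 8.28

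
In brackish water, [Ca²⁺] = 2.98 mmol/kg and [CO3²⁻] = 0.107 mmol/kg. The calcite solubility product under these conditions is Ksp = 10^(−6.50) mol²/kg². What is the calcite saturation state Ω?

Ω = 1.01

Ksp = 10^(−6.50) = 3.162×10^-7
Ω = [Ca²⁺][CO3²⁻]/Ksp = (2.98×10^-3)(0.107×10^-3) / 3.162×10^-7 = 1.01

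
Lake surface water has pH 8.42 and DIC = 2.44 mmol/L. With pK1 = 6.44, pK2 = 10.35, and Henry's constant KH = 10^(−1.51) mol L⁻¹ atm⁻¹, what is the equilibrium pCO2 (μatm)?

pCO2 = 809 μatm

α₀ = 1 / (1 + K1/[H⁺] + K1K2/[H⁺]²) = 1 / (1 + 10^+1.98 + 10^+0.05)
   = 1 / (1 + 95.499 + 1.1220) = 1/97.621 = 0.01024
[CO2*] = α₀ × DIC = 0.01024 × 2.44 = 0.02499 mmol/L
pCO2 = [CO2*]/KH = 2.499×10^-5 / 3.090×10^-2 = 809 μatm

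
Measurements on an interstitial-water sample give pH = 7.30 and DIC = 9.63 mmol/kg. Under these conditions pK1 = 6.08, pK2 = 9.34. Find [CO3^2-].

α₂ = 1 / (1 + [H⁺]/K2 + [H⁺]²/(K1K2)) = 1 / (1 + 10^+2.04 + 10^+0.82)
   = 1 / (1 + 109.65 + 6.6069) = 1/117.25 = 0.008528
[CO3²⁻] = α₂ × DIC = 0.008528 × 9.63 = 0.0821 mmol/kg

[CO3²⁻] = 0.0821 mmol/kg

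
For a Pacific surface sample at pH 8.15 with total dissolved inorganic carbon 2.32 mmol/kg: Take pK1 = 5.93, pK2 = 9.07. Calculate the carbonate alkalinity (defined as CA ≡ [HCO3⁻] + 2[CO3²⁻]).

CA = [HCO3⁻] + 2[CO3²⁻] = (α₁ + 2α₂)·DIC
At pH 8.15: [H⁺]/K1 = 10^-2.22 = 0.0060256, K2/[H⁺] = 10^-0.92 = 0.12023
α₁ = 1/(1 + 0.0060256 + 0.12023) = 1/1.1263 = 0.8879; α₂ = α₁·K2/[H⁺] = 0.1067
α₁ + 2α₂ = 1.1014
CA = 1.1014 × 2.32 = 2.56 mmol/kg

CA = 2.56 mmol/kg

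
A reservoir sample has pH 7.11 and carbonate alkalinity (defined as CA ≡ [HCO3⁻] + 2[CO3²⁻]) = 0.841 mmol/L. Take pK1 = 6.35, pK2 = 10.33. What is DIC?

DIC = 0.986 mmol/L

CA = [HCO3⁻] + 2[CO3²⁻] = (α₁ + 2α₂)·DIC
At pH 7.11: [H⁺]/K1 = 10^-0.76 = 0.17378, K2/[H⁺] = 10^-3.22 = 0.00060256
α₁ = 1/(1 + 0.17378 + 0.00060256) = 1/1.1744 = 0.8515; α₂ = α₁·K2/[H⁺] = 0.0005131
α₁ + 2α₂ = 0.8525
DIC = CA / (α₁ + 2α₂) = 0.841 / 0.8525 = 0.986 mmol/L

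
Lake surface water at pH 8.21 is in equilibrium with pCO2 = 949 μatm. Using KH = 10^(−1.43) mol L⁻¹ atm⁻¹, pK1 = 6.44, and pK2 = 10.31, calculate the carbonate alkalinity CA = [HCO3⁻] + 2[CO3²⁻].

CA = 2.11 mmol/L

[CO2*] = KH · pCO2 = 10^(−1.43) × 949×10^-6 = 3.526×10^-5 mol/L
α₀ = 1/(1 + K1/[H⁺] + K1K2/[H⁺]²) = 1/(1 + 10^+1.77 + 10^-0.33) = 0.01657
DIC = [CO2*]/α₀ = 3.526×10^-5 / 0.01657 = 2.128 mmol/L
CA = (α₁ + 2α₂)·DIC = (0.9757 + 2×0.007750) × 2.128 = 2.11 mmol/L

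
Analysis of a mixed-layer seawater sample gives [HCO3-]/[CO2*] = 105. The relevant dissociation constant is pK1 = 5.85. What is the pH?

From K1 = [H⁺][HCO3-]/[CO2*]:  pH = pK1 + log₁₀([HCO3-]/[CO2*])
log₁₀(105) = +2.021
pH = 5.85 + (+2.021) = 7.87

pH = 7.87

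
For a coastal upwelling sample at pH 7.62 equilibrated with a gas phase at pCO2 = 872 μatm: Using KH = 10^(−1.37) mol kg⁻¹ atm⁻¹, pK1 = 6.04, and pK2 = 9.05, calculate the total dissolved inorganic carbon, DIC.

[CO2*] = KH · pCO2 = 10^(−1.37) × 872×10^-6 = 3.720×10^-5 mol/kg
α₀ = 1/(1 + K1/[H⁺] + K1K2/[H⁺]²) = 1/(1 + 10^+1.58 + 10^+0.15) = 0.02473
DIC = [CO2*]/α₀ = 3.720×10^-5 / 0.02473 = 1.50 mmol/kg

DIC = 1.50 mmol/kg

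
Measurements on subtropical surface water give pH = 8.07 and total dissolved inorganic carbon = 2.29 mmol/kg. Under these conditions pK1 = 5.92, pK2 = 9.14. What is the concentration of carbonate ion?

[CO3²⁻] = 0.178 mmol/kg

α₂ = 1 / (1 + [H⁺]/K2 + [H⁺]²/(K1K2)) = 1 / (1 + 10^+1.07 + 10^-1.08)
   = 1 / (1 + 11.749 + 0.083176) = 1/12.832 = 0.07793
[CO3²⁻] = α₂ × DIC = 0.07793 × 2.29 = 0.178 mmol/kg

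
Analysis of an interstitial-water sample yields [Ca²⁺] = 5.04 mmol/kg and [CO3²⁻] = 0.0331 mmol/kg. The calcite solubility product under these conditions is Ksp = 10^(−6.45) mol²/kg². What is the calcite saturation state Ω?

Ω = 0.470

Ksp = 10^(−6.45) = 3.548×10^-7
Ω = [Ca²⁺][CO3²⁻]/Ksp = (5.04×10^-3)(0.0331×10^-3) / 3.548×10^-7 = 0.470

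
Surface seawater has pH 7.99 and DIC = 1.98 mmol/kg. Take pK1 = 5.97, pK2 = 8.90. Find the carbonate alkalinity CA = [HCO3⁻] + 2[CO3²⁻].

CA = 2.18 mmol/kg

CA = [HCO3⁻] + 2[CO3²⁻] = (α₁ + 2α₂)·DIC
At pH 7.99: [H⁺]/K1 = 10^-2.02 = 0.0095499, K2/[H⁺] = 10^-0.91 = 0.12303
α₁ = 1/(1 + 0.0095499 + 0.12303) = 1/1.1326 = 0.8829; α₂ = α₁·K2/[H⁺] = 0.1086
α₁ + 2α₂ = 1.1002
CA = 1.1002 × 1.98 = 2.18 mmol/kg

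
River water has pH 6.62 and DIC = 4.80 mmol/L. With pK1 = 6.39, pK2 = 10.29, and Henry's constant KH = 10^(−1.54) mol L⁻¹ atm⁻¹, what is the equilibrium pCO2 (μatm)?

pCO2 = 6.17×10^4 μatm

α₀ = 1 / (1 + K1/[H⁺] + K1K2/[H⁺]²) = 1 / (1 + 10^+0.23 + 10^-3.44)
   = 1 / (1 + 1.6982 + 0.00036308) = 1/2.6986 = 0.3706
[CO2*] = α₀ × DIC = 0.3706 × 4.80 = 1.779 mmol/L
pCO2 = [CO2*]/KH = 1.779×10^-3 / 2.884×10^-2 = 6.17×10^4 μatm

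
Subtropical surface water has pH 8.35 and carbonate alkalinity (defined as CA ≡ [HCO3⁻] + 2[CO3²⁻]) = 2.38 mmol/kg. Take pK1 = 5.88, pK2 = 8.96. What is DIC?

DIC = 1.99 mmol/kg

CA = [HCO3⁻] + 2[CO3²⁻] = (α₁ + 2α₂)·DIC
At pH 8.35: [H⁺]/K1 = 10^-2.47 = 0.0033884, K2/[H⁺] = 10^-0.61 = 0.24547
α₁ = 1/(1 + 0.0033884 + 0.24547) = 1/1.2489 = 0.8007; α₂ = α₁·K2/[H⁺] = 0.1966
α₁ + 2α₂ = 1.1938
DIC = CA / (α₁ + 2α₂) = 2.38 / 1.1938 = 1.99 mmol/kg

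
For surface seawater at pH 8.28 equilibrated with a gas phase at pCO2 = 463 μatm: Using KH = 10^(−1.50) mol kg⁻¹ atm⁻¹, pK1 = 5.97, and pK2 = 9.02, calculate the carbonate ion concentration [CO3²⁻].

[CO3²⁻] = 0.544 mmol/kg

[CO2*] = KH · pCO2 = 10^(−1.50) × 463×10^-6 = 1.464×10^-5 mol/kg
α₀ = 1/(1 + K1/[H⁺] + K1K2/[H⁺]²) = 1/(1 + 10^+2.31 + 10^+1.57) = 0.004127
DIC = [CO2*]/α₀ = 1.464×10^-5 / 0.004127 = 3.548 mmol/kg
[CO3²⁻] = α₂·DIC; α₂ = 0.1533, so [CO3²⁻] = 0.1533 × 3.548 = 0.544 mmol/kg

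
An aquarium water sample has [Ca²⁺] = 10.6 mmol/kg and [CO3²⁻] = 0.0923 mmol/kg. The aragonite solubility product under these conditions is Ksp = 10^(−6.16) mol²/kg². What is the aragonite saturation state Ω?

Ksp = 10^(−6.16) = 6.918×10^-7
Ω = [Ca²⁺][CO3²⁻]/Ksp = (10.6×10^-3)(0.0923×10^-3) / 6.918×10^-7 = 1.41

Ω = 1.41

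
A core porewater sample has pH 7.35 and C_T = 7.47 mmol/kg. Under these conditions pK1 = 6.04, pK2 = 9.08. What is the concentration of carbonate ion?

[CO3²⁻] = 0.130 mmol/kg

α₂ = 1 / (1 + [H⁺]/K2 + [H⁺]²/(K1K2)) = 1 / (1 + 10^+1.73 + 10^+0.42)
   = 1 / (1 + 53.703 + 2.6303) = 1/57.333 = 0.01744
[CO3²⁻] = α₂ × DIC = 0.01744 × 7.47 = 0.130 mmol/kg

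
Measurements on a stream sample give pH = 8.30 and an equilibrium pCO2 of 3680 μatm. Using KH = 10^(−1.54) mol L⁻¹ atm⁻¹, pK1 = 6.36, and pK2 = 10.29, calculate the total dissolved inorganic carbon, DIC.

DIC = 9.44 mmol/L

[CO2*] = KH · pCO2 = 10^(−1.54) × 3680×10^-6 = 1.061×10^-4 mol/L
α₀ = 1/(1 + K1/[H⁺] + K1K2/[H⁺]²) = 1/(1 + 10^+1.94 + 10^-0.05) = 0.01124
DIC = [CO2*]/α₀ = 1.061×10^-4 / 0.01124 = 9.44 mmol/L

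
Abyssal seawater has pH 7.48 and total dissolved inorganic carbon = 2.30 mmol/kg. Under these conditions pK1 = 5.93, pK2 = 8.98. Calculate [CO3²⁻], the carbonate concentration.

α₂ = 1 / (1 + [H⁺]/K2 + [H⁺]²/(K1K2)) = 1 / (1 + 10^+1.50 + 10^-0.05)
   = 1 / (1 + 31.623 + 0.89125) = 1/33.514 = 0.02984
[CO3²⁻] = α₂ × DIC = 0.02984 × 2.30 = 0.0686 mmol/kg

[CO3²⁻] = 0.0686 mmol/kg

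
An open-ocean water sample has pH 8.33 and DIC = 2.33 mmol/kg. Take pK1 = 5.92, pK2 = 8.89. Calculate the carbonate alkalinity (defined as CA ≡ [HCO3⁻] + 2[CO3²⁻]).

CA = 2.82 mmol/kg

CA = [HCO3⁻] + 2[CO3²⁻] = (α₁ + 2α₂)·DIC
At pH 8.33: [H⁺]/K1 = 10^-2.41 = 0.0038905, K2/[H⁺] = 10^-0.56 = 0.27542
α₁ = 1/(1 + 0.0038905 + 0.27542) = 1/1.2793 = 0.7817; α₂ = α₁·K2/[H⁺] = 0.2153
α₁ + 2α₂ = 1.2122
CA = 1.2122 × 2.33 = 2.82 mmol/kg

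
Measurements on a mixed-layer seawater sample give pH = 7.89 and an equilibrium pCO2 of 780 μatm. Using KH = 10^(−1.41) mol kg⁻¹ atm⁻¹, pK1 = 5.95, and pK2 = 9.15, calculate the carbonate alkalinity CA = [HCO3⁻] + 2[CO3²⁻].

[CO2*] = KH · pCO2 = 10^(−1.41) × 780×10^-6 = 3.035×10^-5 mol/kg
α₀ = 1/(1 + K1/[H⁺] + K1K2/[H⁺]²) = 1/(1 + 10^+1.94 + 10^+0.68) = 0.01077
DIC = [CO2*]/α₀ = 3.035×10^-5 / 0.01077 = 2.819 mmol/kg
CA = (α₁ + 2α₂)·DIC = (0.9377 + 2×0.05153) × 2.819 = 2.93 mmol/kg

CA = 2.93 mmol/kg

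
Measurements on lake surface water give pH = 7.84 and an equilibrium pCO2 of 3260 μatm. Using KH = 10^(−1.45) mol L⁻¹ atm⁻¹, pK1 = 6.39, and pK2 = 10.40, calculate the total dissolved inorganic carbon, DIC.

[CO2*] = KH · pCO2 = 10^(−1.45) × 3260×10^-6 = 1.157×10^-4 mol/L
α₀ = 1/(1 + K1/[H⁺] + K1K2/[H⁺]²) = 1/(1 + 10^+1.45 + 10^-1.11) = 0.03417
DIC = [CO2*]/α₀ = 1.157×10^-4 / 0.03417 = 3.38 mmol/L

DIC = 3.38 mmol/L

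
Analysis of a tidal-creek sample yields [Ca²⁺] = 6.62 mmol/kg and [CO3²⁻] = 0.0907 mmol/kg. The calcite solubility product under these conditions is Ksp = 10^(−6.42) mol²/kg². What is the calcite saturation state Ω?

Ksp = 10^(−6.42) = 3.802×10^-7
Ω = [Ca²⁺][CO3²⁻]/Ksp = (6.62×10^-3)(0.0907×10^-3) / 3.802×10^-7 = 1.58

Ω = 1.58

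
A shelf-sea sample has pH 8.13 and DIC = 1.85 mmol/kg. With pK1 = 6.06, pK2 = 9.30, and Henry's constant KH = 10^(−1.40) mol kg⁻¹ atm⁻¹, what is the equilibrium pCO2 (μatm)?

α₀ = 1 / (1 + K1/[H⁺] + K1K2/[H⁺]²) = 1 / (1 + 10^+2.07 + 10^+0.90)
   = 1 / (1 + 117.49 + 7.9433) = 1/126.43 = 0.007909
[CO2*] = α₀ × DIC = 0.007909 × 1.85 = 0.01463 mmol/kg = 14.63 μmol/kg
pCO2 = [CO2*]/KH = 1.463×10^-5 / 3.981×10^-2 = 368 μatm

pCO2 = 368 μatm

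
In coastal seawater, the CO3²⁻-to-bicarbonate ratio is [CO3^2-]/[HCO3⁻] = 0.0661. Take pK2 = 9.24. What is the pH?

pH = 8.06

From K2 = [H⁺][CO3^2-]/[HCO3⁻]:  pH = pK2 + log₁₀([CO3^2-]/[HCO3⁻])
log₁₀(0.0661) = -1.180
pH = 9.24 + (-1.180) = 8.06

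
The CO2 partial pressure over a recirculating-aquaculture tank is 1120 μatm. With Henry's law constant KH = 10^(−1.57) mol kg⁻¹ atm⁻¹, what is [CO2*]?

KH = 10^(−1.57) = 2.692×10^-2 mol kg⁻¹ atm⁻¹
[CO2*] = KH · pCO2 = 2.692×10^-2 × 1120×10^-6 atm = 3.01×10^-5 mol/kg

[CO2*] = 30.1 μmol/kg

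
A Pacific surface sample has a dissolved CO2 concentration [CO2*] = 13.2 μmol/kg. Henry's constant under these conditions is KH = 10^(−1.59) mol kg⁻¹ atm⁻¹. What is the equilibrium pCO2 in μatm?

KH = 10^(−1.59) = 2.570×10^-2 mol kg⁻¹ atm⁻¹
pCO2 = [CO2*]/KH = 13.2×10^-6 / 2.570×10^-2 = 5.14×10^-4 atm = 514 μatm

pCO2 = 514 μatm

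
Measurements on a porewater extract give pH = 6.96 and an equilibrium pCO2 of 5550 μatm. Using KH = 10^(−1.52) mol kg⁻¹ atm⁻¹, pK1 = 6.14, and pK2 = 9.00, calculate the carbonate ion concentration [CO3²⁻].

[CO2*] = KH · pCO2 = 10^(−1.52) × 5550×10^-6 = 1.676×10^-4 mol/kg
α₀ = 1/(1 + K1/[H⁺] + K1K2/[H⁺]²) = 1/(1 + 10^+0.82 + 10^-1.22) = 0.1304
DIC = [CO2*]/α₀ = 1.676×10^-4 / 0.1304 = 1.285 mmol/kg
[CO3²⁻] = α₂·DIC; α₂ = 0.007859, so [CO3²⁻] = 0.007859 × 1.285 = 0.0101 mmol/kg = 10.1 μmol/kg

[CO3²⁻] = 10.1 μmol/kg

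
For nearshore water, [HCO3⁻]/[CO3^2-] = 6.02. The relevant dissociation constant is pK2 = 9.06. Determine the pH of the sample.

From K2 = [H⁺][CO3^2-]/[HCO3⁻]:  pH = pK2 − log₁₀([HCO3⁻]/[CO3^2-])
log₁₀(6.02) = +0.780
pH = 9.06 − (+0.780) = 8.28

pH = 8.28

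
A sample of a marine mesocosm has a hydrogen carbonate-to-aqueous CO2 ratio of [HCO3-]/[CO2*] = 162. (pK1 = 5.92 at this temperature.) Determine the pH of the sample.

From K1 = [H⁺][HCO3-]/[CO2*]:  pH = pK1 + log₁₀([HCO3-]/[CO2*])
log₁₀(162) = +2.210
pH = 5.92 + (+2.210) = 8.13

pH = 8.13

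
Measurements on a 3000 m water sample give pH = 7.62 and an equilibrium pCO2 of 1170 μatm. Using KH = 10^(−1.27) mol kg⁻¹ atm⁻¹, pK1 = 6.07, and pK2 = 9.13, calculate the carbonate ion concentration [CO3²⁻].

[CO2*] = KH · pCO2 = 10^(−1.27) × 1170×10^-6 = 6.283×10^-5 mol/kg
α₀ = 1/(1 + K1/[H⁺] + K1K2/[H⁺]²) = 1/(1 + 10^+1.55 + 10^+0.04) = 0.02661
DIC = [CO2*]/α₀ = 6.283×10^-5 / 0.02661 = 2.361 mmol/kg
[CO3²⁻] = α₂·DIC; α₂ = 0.02918, so [CO3²⁻] = 0.02918 × 2.361 = 0.0689 mmol/kg

[CO3²⁻] = 0.0689 mmol/kg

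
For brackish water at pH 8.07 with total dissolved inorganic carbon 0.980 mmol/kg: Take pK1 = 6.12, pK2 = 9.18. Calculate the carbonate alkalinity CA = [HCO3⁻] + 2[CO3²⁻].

CA = [HCO3⁻] + 2[CO3²⁻] = (α₁ + 2α₂)·DIC
At pH 8.07: [H⁺]/K1 = 10^-1.95 = 0.011220, K2/[H⁺] = 10^-1.11 = 0.077625
α₁ = 1/(1 + 0.011220 + 0.077625) = 1/1.0888 = 0.9184; α₂ = α₁·K2/[H⁺] = 0.07129
α₁ + 2α₂ = 1.0610
CA = 1.0610 × 0.980 = 1.04 mmol/kg

CA = 1.04 mmol/kg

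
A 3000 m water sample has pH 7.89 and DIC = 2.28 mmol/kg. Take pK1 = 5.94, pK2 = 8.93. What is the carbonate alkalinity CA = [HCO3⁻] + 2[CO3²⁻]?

CA = 2.45 mmol/kg

CA = [HCO3⁻] + 2[CO3²⁻] = (α₁ + 2α₂)·DIC
At pH 7.89: [H⁺]/K1 = 10^-1.95 = 0.011220, K2/[H⁺] = 10^-1.04 = 0.091201
α₁ = 1/(1 + 0.011220 + 0.091201) = 1/1.1024 = 0.9071; α₂ = α₁·K2/[H⁺] = 0.08273
α₁ + 2α₂ = 1.0726
CA = 1.0726 × 2.28 = 2.45 mmol/kg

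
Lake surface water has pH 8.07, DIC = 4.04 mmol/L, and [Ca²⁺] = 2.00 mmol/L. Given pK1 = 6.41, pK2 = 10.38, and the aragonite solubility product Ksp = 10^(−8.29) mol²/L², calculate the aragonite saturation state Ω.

Ω = 7.52

α₂ = 1 / (1 + [H⁺]/K2 + [H⁺]²/(K1K2)) = 1 / (1 + 10^+2.31 + 10^+0.65)
   = 1 / (1 + 204.17 + 4.4668) = 1/209.64 = 0.004770
[CO3²⁻] = α₂ × DIC = 0.004770 × 4.04 = 0.01927 mmol/L = 19.27 μmol/L
Ksp = 10^(−8.29) = 5.129×10^-9
Ω = [Ca²⁺][CO3²⁻]/Ksp = (2.00×10^-3)(1.927×10^-5) / 5.129×10^-9 = 7.52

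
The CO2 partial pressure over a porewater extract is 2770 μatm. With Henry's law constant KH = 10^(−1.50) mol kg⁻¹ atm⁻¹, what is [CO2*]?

KH = 10^(−1.50) = 3.162×10^-2 mol kg⁻¹ atm⁻¹
[CO2*] = KH · pCO2 = 3.162×10^-2 × 2770×10^-6 atm = 8.76×10^-5 mol/kg

[CO2*] = 87.6 μmol/kg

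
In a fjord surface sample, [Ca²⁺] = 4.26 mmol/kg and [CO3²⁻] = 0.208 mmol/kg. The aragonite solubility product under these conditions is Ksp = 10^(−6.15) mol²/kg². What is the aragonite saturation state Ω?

Ksp = 10^(−6.15) = 7.079×10^-7
Ω = [Ca²⁺][CO3²⁻]/Ksp = (4.26×10^-3)(0.208×10^-3) / 7.079×10^-7 = 1.25

Ω = 1.25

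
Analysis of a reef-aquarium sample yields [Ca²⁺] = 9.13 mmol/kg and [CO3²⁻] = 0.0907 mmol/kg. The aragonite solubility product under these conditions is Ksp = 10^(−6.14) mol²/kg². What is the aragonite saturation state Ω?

Ksp = 10^(−6.14) = 7.244×10^-7
Ω = [Ca²⁺][CO3²⁻]/Ksp = (9.13×10^-3)(0.0907×10^-3) / 7.244×10^-7 = 1.14

Ω = 1.14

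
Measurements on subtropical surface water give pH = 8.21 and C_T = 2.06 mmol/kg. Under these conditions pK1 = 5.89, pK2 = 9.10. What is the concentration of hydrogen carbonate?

α₁ = 1 / (1 + [H⁺]/K1 + K2/[H⁺]) = 1 / (1 + 10^-2.32 + 10^-0.89)
   = 1 / (1 + 0.0047863 + 0.12882) = 1/1.1336 = 0.8821
[HCO3⁻] = α₁ × DIC = 0.8821 × 2.06 = 1.82 mmol/kg

[HCO3⁻] = 1.82 mmol/kg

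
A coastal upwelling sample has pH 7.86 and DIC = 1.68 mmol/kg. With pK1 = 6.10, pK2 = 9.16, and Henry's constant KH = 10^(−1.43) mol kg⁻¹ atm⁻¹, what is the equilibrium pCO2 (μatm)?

α₀ = 1 / (1 + K1/[H⁺] + K1K2/[H⁺]²) = 1 / (1 + 10^+1.76 + 10^+0.46)
   = 1 / (1 + 57.544 + 2.8840) = 1/61.428 = 0.01628
[CO2*] = α₀ × DIC = 0.01628 × 1.68 = 0.02735 mmol/kg
pCO2 = [CO2*]/KH = 2.735×10^-5 / 3.715×10^-2 = 736 μatm

pCO2 = 736 μatm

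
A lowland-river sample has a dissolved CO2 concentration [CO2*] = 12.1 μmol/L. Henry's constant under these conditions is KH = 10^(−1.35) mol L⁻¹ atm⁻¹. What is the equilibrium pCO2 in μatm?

KH = 10^(−1.35) = 4.467×10^-2 mol L⁻¹ atm⁻¹
pCO2 = [CO2*]/KH = 12.1×10^-6 / 4.467×10^-2 = 2.71×10^-4 atm = 271 μatm

pCO2 = 271 μatm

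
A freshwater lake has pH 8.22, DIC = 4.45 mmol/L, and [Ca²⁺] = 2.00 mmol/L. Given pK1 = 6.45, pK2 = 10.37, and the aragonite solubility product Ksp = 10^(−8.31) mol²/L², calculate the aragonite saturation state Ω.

α₂ = 1 / (1 + [H⁺]/K2 + [H⁺]²/(K1K2)) = 1 / (1 + 10^+2.15 + 10^+0.38)
   = 1 / (1 + 141.25 + 2.3988) = 1/144.65 = 0.006913
[CO3²⁻] = α₂ × DIC = 0.006913 × 4.45 = 0.03076 mmol/L
Ksp = 10^(−8.31) = 4.898×10^-9
Ω = [Ca²⁺][CO3²⁻]/Ksp = (2.00×10^-3)(3.076×10^-5) / 4.898×10^-9 = 12.6

Ω = 12.6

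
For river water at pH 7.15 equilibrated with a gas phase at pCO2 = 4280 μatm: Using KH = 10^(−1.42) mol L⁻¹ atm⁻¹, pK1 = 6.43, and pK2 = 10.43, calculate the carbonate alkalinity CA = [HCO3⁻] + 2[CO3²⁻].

CA = 0.855 mmol/L

[CO2*] = KH · pCO2 = 10^(−1.42) × 4280×10^-6 = 1.627×10^-4 mol/L
α₀ = 1/(1 + K1/[H⁺] + K1K2/[H⁺]²) = 1/(1 + 10^+0.72 + 10^-2.56) = 0.1600
DIC = [CO2*]/α₀ = 1.627×10^-4 / 0.1600 = 1.017 mmol/L
CA = (α₁ + 2α₂)·DIC = (0.8396 + 2×0.0004406) × 1.017 = 0.855 mmol/L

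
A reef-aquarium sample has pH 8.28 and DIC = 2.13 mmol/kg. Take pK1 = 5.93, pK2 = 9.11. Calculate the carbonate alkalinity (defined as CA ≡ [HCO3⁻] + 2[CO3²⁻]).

CA = 2.40 mmol/kg

CA = [HCO3⁻] + 2[CO3²⁻] = (α₁ + 2α₂)·DIC
At pH 8.28: [H⁺]/K1 = 10^-2.35 = 0.0044668, K2/[H⁺] = 10^-0.83 = 0.14791
α₁ = 1/(1 + 0.0044668 + 0.14791) = 1/1.1524 = 0.8678; α₂ = α₁·K2/[H⁺] = 0.1284
α₁ + 2α₂ = 1.1245
CA = 1.1245 × 2.13 = 2.40 mmol/kg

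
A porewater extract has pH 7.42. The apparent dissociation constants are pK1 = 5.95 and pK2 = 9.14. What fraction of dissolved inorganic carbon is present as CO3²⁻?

α₂ = 1 / (1 + [H⁺]/K2 + [H⁺]²/(K1K2)) = 1 / (1 + 10^+1.72 + 10^+0.25)
   = 1 / (1 + 52.481 + 1.7783) = 1/55.259 = 0.01810

α₂ = 0.0181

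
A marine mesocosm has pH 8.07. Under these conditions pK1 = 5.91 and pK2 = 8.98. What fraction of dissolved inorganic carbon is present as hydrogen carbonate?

α₁ = 1 / (1 + [H⁺]/K1 + K2/[H⁺]) = 1 / (1 + 10^-2.16 + 10^-0.91)
   = 1 / (1 + 0.0069183 + 0.12303) = 1/1.1299 = 0.8850

α₁ = 0.885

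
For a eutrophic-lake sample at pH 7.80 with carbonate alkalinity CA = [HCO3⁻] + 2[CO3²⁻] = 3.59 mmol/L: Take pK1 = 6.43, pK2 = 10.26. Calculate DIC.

CA = [HCO3⁻] + 2[CO3²⁻] = (α₁ + 2α₂)·DIC
At pH 7.80: [H⁺]/K1 = 10^-1.37 = 0.042658, K2/[H⁺] = 10^-2.46 = 0.0034674
α₁ = 1/(1 + 0.042658 + 0.0034674) = 1/1.0461 = 0.9559; α₂ = α₁·K2/[H⁺] = 0.003314
α₁ + 2α₂ = 0.9625
DIC = CA / (α₁ + 2α₂) = 3.59 / 0.9625 = 3.73 mmol/L

DIC = 3.73 mmol/L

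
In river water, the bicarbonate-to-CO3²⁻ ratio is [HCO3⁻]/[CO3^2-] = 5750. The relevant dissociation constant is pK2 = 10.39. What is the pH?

From K2 = [H⁺][CO3^2-]/[HCO3⁻]:  pH = pK2 − log₁₀([HCO3⁻]/[CO3^2-])
log₁₀(5750) = +3.760
pH = 10.39 − (+3.760) = 6.63

pH = 6.63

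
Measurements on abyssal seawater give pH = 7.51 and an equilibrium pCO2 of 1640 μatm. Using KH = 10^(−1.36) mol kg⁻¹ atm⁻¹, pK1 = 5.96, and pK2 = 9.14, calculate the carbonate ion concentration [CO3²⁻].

[CO2*] = KH · pCO2 = 10^(−1.36) × 1640×10^-6 = 7.159×10^-5 mol/kg
α₀ = 1/(1 + K1/[H⁺] + K1K2/[H⁺]²) = 1/(1 + 10^+1.55 + 10^-0.08) = 0.02680
DIC = [CO2*]/α₀ = 7.159×10^-5 / 0.02680 = 2.671 mmol/kg
[CO3²⁻] = α₂·DIC; α₂ = 0.02229, so [CO3²⁻] = 0.02229 × 2.671 = 0.0595 mmol/kg

[CO3²⁻] = 0.0595 mmol/kg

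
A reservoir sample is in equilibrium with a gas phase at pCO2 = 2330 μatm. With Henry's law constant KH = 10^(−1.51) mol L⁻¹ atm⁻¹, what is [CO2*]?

KH = 10^(−1.51) = 3.090×10^-2 mol L⁻¹ atm⁻¹
[CO2*] = KH · pCO2 = 3.090×10^-2 × 2330×10^-6 atm = 7.20×10^-5 mol/L

[CO2*] = 72.0 μmol/L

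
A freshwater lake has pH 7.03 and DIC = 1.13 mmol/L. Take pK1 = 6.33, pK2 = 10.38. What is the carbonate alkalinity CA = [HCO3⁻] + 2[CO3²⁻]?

CA = 0.943 mmol/L

CA = [HCO3⁻] + 2[CO3²⁻] = (α₁ + 2α₂)·DIC
At pH 7.03: [H⁺]/K1 = 10^-0.70 = 0.19953, K2/[H⁺] = 10^-3.35 = 0.00044668
α₁ = 1/(1 + 0.19953 + 0.00044668) = 1/1.2000 = 0.8334; α₂ = α₁·K2/[H⁺] = 0.0003722
α₁ + 2α₂ = 0.8341
CA = 0.8341 × 1.13 = 0.943 mmol/L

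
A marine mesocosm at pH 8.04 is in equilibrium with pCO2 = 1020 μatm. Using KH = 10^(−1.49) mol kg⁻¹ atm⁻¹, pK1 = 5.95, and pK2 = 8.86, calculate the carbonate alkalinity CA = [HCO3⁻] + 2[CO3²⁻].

CA = 5.29 mmol/kg

[CO2*] = KH · pCO2 = 10^(−1.49) × 1020×10^-6 = 3.301×10^-5 mol/kg
α₀ = 1/(1 + K1/[H⁺] + K1K2/[H⁺]²) = 1/(1 + 10^+2.09 + 10^+1.27) = 0.007010
DIC = [CO2*]/α₀ = 3.301×10^-5 / 0.007010 = 4.708 mmol/kg
CA = (α₁ + 2α₂)·DIC = (0.8625 + 2×0.1305) × 4.708 = 5.29 mmol/kg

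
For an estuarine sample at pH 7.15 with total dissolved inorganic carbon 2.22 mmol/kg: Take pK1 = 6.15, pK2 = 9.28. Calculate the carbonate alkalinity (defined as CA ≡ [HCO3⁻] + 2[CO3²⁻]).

CA = 2.03 mmol/kg

CA = [HCO3⁻] + 2[CO3²⁻] = (α₁ + 2α₂)·DIC
At pH 7.15: [H⁺]/K1 = 10^-1.00 = 0.10000, K2/[H⁺] = 10^-2.13 = 0.0074131
α₁ = 1/(1 + 0.10000 + 0.0074131) = 1/1.1074 = 0.9030; α₂ = α₁·K2/[H⁺] = 0.006694
α₁ + 2α₂ = 0.9164
CA = 0.9164 × 2.22 = 2.03 mmol/kg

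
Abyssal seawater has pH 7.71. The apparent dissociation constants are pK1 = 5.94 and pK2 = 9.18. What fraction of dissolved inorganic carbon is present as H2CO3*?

α₀ = 0.0162

α₀ = 1 / (1 + K1/[H⁺] + K1K2/[H⁺]²) = 1 / (1 + 10^+1.77 + 10^+0.30)
   = 1 / (1 + 58.884 + 1.9953) = 1/61.880 = 0.01616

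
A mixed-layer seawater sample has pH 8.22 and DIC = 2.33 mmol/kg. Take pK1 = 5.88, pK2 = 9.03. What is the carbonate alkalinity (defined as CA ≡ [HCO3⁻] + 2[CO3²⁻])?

CA = [HCO3⁻] + 2[CO3²⁻] = (α₁ + 2α₂)·DIC
At pH 8.22: [H⁺]/K1 = 10^-2.34 = 0.0045709, K2/[H⁺] = 10^-0.81 = 0.15488
α₁ = 1/(1 + 0.0045709 + 0.15488) = 1/1.1595 = 0.8625; α₂ = α₁·K2/[H⁺] = 0.1336
α₁ + 2α₂ = 1.1296
CA = 1.1296 × 2.33 = 2.63 mmol/kg

CA = 2.63 mmol/kg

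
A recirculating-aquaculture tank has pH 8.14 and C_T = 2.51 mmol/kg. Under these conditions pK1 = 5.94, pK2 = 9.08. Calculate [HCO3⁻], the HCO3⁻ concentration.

α₁ = 1 / (1 + [H⁺]/K1 + K2/[H⁺]) = 1 / (1 + 10^-2.20 + 10^-0.94)
   = 1 / (1 + 0.0063096 + 0.11482) = 1/1.1211 = 0.8920
[HCO3⁻] = α₁ × DIC = 0.8920 × 2.51 = 2.24 mmol/kg

[HCO3⁻] = 2.24 mmol/kg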